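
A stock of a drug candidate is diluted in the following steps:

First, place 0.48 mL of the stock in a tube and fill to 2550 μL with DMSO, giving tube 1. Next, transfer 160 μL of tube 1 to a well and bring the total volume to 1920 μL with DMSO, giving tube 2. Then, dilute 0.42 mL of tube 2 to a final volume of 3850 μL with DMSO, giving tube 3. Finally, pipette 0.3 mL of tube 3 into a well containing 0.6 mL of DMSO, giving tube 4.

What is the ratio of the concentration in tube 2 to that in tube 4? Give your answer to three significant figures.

Step 1: 0.48 mL brought to 2550 μL → factor 2.55/0.48 = 5.3125
Step 2: 160 μL brought to 1920 μL → factor 1920/160 = 12
Step 3: 0.42 mL brought to 3850 μL → factor 3.85/0.42 = 9.1667
Step 4: 0.3 mL + 0.6 mL = 0.9 mL total → factor 0.9/0.3 = 3
Dilution factor to tube 2 = 63.75; to tube 4 = 1753.1
[tube 2]/[tube 4] = (factor to tube 4)/(factor to tube 2) = 1753.1/63.75 = 27.5

27.5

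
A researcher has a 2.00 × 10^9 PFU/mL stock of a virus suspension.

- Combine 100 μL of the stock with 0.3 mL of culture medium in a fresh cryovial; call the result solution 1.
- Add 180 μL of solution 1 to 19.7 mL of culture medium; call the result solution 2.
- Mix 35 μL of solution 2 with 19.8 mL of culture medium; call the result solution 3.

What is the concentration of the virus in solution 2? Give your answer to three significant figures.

Step 1: 100 μL + 0.3 mL = 400 μL total → factor 400/100 = 4
Step 2: 180 μL + 19.7 mL = 19880 μL total → factor 19880/180 = 110.44
Dilution factor through solution 2 = 4 × 110.44 = 441.78
[solution 2] = 2.00 × 10^9 PFU/mL / 441.78 = 4.53 × 10^6 PFU/mL

4.53 × 10^6 PFU/mL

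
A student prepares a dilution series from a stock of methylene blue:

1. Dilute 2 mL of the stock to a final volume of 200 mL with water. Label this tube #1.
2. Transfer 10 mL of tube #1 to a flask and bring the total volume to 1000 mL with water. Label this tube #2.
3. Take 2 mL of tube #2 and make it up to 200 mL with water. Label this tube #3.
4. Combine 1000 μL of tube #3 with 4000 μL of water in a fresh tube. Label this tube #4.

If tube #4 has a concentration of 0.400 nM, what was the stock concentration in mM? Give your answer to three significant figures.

2.00 mM

Step 1: 2 mL brought to 200 mL → factor 200/2 = 100
Step 2: 10 mL brought to 1000 mL → factor 1000/10 = 100
Step 3: 2 mL brought to 200 mL → factor 200/2 = 100
Step 4: 1000 μL + 4000 μL = 5000 μL total → factor 5000/1000 = 5
Overall dilution factor = 100 × 100 × 100 × 5 = 5 × 10^6
Stock = 0.400 nM × 5 × 10^6 = 2.000 × 10^6 nM = 2.00 mM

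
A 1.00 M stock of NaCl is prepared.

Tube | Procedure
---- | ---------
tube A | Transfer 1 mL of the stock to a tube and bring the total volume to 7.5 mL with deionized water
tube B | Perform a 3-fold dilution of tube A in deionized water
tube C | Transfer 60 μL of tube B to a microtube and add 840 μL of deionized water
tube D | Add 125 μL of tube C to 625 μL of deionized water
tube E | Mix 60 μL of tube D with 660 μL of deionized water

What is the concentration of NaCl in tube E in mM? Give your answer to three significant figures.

0.0412 mM

Step 1: 1 mL brought to 7.5 mL → factor 7.5/1 = 7.5
Step 2: 3-fold → factor 3
Step 3: 60 μL + 840 μL = 900 μL total → factor 900/60 = 15
Step 4: 125 μL + 625 μL = 750 μL total → factor 750/125 = 6
Step 5: 60 μL + 660 μL = 720 μL total → factor 720/60 = 12
Overall dilution factor = 7.5 × 3 × 15 × 6 × 12 = 24300
Final = 1.00 M / 24300 = 4.115 × 10^-5 M = 0.0412 mM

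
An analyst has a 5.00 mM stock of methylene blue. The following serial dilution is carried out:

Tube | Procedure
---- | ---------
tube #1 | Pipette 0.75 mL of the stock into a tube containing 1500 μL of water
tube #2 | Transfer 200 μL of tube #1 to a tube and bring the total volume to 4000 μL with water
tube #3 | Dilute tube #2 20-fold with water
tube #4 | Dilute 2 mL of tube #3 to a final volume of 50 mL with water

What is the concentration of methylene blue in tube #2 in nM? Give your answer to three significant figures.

Step 1: 0.75 mL + 1500 μL = 2.25 mL total → factor 2.25/0.75 = 3
Step 2: 200 μL brought to 4000 μL → factor 4000/200 = 20
Dilution factor through tube #2 = 3 × 20 = 60
[tube #2] = 5.00 mM / 60 = 0.08333 mM = 8.33 × 10^4 nM

8.33 × 10^4 nM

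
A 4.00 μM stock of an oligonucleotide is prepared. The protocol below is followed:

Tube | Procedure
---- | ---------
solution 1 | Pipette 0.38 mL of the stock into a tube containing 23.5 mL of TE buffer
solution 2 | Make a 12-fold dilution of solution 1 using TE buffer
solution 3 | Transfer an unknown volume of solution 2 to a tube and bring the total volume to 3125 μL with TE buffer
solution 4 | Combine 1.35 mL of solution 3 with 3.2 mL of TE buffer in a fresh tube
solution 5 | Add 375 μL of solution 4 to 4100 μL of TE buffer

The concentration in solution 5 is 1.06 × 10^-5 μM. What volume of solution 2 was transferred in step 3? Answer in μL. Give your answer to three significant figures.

Step 1: 0.38 mL + 23.5 mL = 23.88 mL total → factor 23.88/0.38 = 62.842
Step 2: 12-fold → factor 12
Step 3: v brought to 3125 μL → factor = 3125 μL/v
Step 4: 1.35 mL + 3.2 mL = 4.55 mL total → factor 4.55/1.35 = 3.3704
Step 5: 375 μL + 4100 μL = 4475 μL total → factor 4475/375 = 11.933
Product of known-step factors = 30330
Overall factor = 4.00 μM / (1.06 × 10^-5 μM) = 3.7736 × 10^5
Step-3 factor = 3.7736 × 10^5 / 30330 = 12.442
v = 3125 μL / 12.442 = 251 μL

251 μL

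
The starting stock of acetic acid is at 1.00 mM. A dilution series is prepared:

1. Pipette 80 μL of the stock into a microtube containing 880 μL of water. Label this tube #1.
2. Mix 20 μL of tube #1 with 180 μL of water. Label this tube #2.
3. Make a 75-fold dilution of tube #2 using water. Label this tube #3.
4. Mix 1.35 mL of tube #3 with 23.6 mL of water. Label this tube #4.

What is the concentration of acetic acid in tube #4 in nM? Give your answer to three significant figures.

6.01 nM

Step 1: 80 μL + 880 μL = 960 μL total → factor 960/80 = 12
Step 2: 20 μL + 180 μL = 200 μL total → factor 200/20 = 10
Step 3: 75-fold → factor 75
Step 4: 1.35 mL + 23.6 mL = 24.95 mL total → factor 24.95/1.35 = 18.481
Overall dilution factor = 12 × 10 × 75 × 18.481 = 1.6633 × 10^5
Final = 1.00 mM / 1.6633 × 10^5 = 6.012 × 10^-6 mM = 6.01 nM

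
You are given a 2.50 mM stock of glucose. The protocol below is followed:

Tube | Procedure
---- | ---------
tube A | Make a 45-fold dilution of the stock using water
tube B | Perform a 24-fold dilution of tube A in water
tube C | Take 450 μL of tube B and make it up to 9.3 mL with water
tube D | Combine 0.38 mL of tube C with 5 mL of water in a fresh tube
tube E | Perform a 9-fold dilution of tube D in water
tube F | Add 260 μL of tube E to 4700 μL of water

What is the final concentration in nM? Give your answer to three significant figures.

Step 1: 45-fold → factor 45
Step 2: 24-fold → factor 24
Step 3: 450 μL brought to 9.3 mL → factor 9300/450 = 20.667
Step 4: 0.38 mL + 5 mL = 5.38 mL total → factor 5.38/0.38 = 14.158
Step 5: 9-fold → factor 9
Step 6: 260 μL + 4700 μL = 4960 μL total → factor 4960/260 = 19.077
Overall dilution factor = 45 × 24 × 20.667 × 14.158 × 9 × 19.077 = 5.4255 × 10^7
Final = 2.50 mM / 5.4255 × 10^7 = 4.608 × 10^-8 mM = 0.0461 nM

0.0461 nM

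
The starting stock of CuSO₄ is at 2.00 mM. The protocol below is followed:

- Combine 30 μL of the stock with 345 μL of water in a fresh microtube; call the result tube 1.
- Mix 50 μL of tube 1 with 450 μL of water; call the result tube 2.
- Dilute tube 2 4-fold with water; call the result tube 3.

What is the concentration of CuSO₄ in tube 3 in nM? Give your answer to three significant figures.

Step 1: 30 μL + 345 μL = 375 μL total → factor 375/30 = 12.5
Step 2: 50 μL + 450 μL = 500 μL total → factor 500/50 = 10
Step 3: 4-fold → factor 4
Overall dilution factor = 12.5 × 10 × 4 = 500
Final = 2.00 mM / 500 = 0.004000 mM = 4.00 × 10^3 nM

4.00 × 10^3 nM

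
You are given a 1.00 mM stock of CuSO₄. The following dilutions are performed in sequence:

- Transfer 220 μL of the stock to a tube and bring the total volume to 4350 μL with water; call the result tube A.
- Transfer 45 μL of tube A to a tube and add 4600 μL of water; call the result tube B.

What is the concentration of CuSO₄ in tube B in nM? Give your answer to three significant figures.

490 nM

Step 1: 220 μL brought to 4350 μL → factor 4350/220 = 19.773
Step 2: 45 μL + 4600 μL = 4645 μL total → factor 4645/45 = 103.22
Overall dilution factor = 19.773 × 103.22 = 2041
Final = 1.00 mM / 2041 = 0.0004900 mM = 490 nM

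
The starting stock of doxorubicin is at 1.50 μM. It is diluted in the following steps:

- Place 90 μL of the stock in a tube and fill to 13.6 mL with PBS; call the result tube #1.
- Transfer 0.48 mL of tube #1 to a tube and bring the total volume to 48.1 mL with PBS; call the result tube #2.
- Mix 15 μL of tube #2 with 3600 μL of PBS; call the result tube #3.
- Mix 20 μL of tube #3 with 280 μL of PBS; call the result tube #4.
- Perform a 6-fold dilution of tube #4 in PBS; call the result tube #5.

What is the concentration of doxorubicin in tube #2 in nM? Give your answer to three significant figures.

Step 1: 90 μL brought to 13.6 mL → factor 13600/90 = 151.11
Step 2: 0.48 mL brought to 48.1 mL → factor 48.1/0.48 = 100.21
Dilution factor through tube #2 = 151.11 × 100.21 = 15143
[tube #2] = 1.50 μM / 15143 = 9.906 × 10^-5 μM = 0.0991 nM

0.0991 nM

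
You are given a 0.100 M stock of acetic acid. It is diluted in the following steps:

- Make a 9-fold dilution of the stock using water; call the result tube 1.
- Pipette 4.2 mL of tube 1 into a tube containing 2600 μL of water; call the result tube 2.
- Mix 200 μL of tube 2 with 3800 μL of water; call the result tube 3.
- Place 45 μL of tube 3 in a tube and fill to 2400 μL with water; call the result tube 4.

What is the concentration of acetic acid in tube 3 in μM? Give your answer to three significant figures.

Step 1: 9-fold → factor 9
Step 2: 4.2 mL + 2600 μL = 6.8 mL total → factor 6.8/4.2 = 1.619
Step 3: 200 μL + 3800 μL = 4000 μL total → factor 4000/200 = 20
Dilution factor through tube 3 = 9 × 1.619 × 20 = 291.43
[tube 3] = 0.100 M / 291.43 = 0.0003431 M = 343 μM

343 μM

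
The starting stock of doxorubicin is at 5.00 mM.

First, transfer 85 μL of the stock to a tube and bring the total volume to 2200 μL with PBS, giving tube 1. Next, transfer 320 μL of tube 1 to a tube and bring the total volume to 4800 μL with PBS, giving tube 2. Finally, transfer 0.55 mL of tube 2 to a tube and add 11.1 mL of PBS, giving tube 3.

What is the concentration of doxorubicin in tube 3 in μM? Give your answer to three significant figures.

0.608 μM

Step 1: 85 μL brought to 2200 μL → factor 2200/85 = 25.882
Step 2: 320 μL brought to 4800 μL → factor 4800/320 = 15
Step 3: 0.55 mL + 11.1 mL = 11.65 mL total → factor 11.65/0.55 = 21.182
Overall dilution factor = 25.882 × 15 × 21.182 = 8223.5
Final = 5.00 mM / 8223.5 = 0.0006080 mM = 0.608 μM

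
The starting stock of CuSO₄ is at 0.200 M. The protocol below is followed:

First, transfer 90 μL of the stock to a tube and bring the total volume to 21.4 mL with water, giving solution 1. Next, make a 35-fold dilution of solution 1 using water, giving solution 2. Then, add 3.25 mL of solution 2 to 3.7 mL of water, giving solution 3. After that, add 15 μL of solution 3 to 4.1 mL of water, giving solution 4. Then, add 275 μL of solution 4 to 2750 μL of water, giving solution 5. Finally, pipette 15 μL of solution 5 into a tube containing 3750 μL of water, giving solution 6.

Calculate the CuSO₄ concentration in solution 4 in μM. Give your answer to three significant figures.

Step 1: 90 μL brought to 21.4 mL → factor 21400/90 = 237.78
Step 2: 35-fold → factor 35
Step 3: 3.25 mL + 3.7 mL = 6.95 mL total → factor 6.95/3.25 = 2.1385
Step 4: 15 μL + 4.1 mL = 4115 μL total → factor 4115/15 = 274.33
Dilution factor through solution 4 = 237.78 × 35 × 2.1385 × 274.33 = 4.8822 × 10^6
[solution 4] = 0.200 M / 4.8822 × 10^6 = 4.096 × 10^-8 M = 0.0410 μM

0.0410 μM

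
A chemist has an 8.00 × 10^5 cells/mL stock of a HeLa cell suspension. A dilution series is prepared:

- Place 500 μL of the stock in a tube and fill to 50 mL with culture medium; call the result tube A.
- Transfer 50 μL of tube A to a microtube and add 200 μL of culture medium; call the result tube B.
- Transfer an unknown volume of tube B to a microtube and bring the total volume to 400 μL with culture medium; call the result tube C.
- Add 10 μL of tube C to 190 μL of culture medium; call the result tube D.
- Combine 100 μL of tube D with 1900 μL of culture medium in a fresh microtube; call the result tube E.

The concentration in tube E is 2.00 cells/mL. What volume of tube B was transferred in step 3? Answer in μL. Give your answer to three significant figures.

200 μL

Step 1: 500 μL brought to 50 mL → factor 50000/500 = 100
Step 2: 50 μL + 200 μL = 250 μL total → factor 250/50 = 5
Step 3: v brought to 400 μL → factor = 400 μL/v
Step 4: 10 μL + 190 μL = 200 μL total → factor 200/10 = 20
Step 5: 100 μL + 1900 μL = 2000 μL total → factor 2000/100 = 20
Product of known-step factors = 2 × 10^5
Overall factor = 8.00 × 10^5 cells/mL / (2.00 cells/mL) = 4 × 10^5
Step-3 factor = 4 × 10^5 / 2 × 10^5 = 2
v = 400 μL / 2 = 200 μL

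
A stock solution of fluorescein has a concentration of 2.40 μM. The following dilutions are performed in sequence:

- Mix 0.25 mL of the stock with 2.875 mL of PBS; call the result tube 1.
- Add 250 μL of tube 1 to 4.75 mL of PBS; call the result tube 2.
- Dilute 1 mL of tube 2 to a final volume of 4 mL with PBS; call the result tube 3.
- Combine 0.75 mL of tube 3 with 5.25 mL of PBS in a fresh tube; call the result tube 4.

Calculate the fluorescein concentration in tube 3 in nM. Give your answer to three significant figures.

Step 1: 0.25 mL + 2.875 mL = 3.125 mL total → factor 3.125/0.25 = 12.5
Step 2: 250 μL + 4.75 mL = 5000 μL total → factor 5000/250 = 20
Step 3: 1 mL brought to 4 mL → factor 4/1 = 4
Dilution factor through tube 3 = 12.5 × 20 × 4 = 1000
[tube 3] = 2.40 μM / 1000 = 0.002400 μM = 2.40 nM

2.40 nM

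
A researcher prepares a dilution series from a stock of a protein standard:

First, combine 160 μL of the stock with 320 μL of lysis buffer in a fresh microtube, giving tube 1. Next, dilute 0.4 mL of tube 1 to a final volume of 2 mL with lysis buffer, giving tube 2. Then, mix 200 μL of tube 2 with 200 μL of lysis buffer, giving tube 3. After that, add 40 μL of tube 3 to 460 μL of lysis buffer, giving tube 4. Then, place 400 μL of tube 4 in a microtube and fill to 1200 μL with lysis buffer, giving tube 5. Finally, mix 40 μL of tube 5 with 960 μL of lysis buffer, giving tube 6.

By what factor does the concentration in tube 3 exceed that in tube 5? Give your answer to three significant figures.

37.5

Step 1: 160 μL + 320 μL = 480 μL total → factor 480/160 = 3
Step 2: 0.4 mL brought to 2 mL → factor 2/0.4 = 5
Step 3: 200 μL + 200 μL = 400 μL total → factor 400/200 = 2
Step 4: 40 μL + 460 μL = 500 μL total → factor 500/40 = 12.5
Step 5: 400 μL brought to 1200 μL → factor 1200/400 = 3
Dilution factor to tube 3 = 30; to tube 5 = 1125
[tube 3]/[tube 5] = (factor to tube 5)/(factor to tube 3) = 1125/30 = 37.5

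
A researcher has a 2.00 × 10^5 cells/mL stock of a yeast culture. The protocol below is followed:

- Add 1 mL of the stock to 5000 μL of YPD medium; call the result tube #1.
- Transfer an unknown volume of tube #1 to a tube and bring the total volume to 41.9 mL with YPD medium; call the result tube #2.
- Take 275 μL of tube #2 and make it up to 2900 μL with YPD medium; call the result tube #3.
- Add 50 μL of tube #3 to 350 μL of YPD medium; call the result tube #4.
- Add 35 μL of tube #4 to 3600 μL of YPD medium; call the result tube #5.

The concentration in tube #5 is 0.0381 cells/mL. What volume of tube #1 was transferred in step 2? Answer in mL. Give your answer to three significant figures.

Step 1: 1 mL + 5000 μL = 6 mL total → factor 6/1 = 6
Step 2: v brought to 41.9 mL → factor = 41.9 mL/v
Step 3: 275 μL brought to 2900 μL → factor 2900/275 = 10.545
Step 4: 50 μL + 350 μL = 400 μL total → factor 400/50 = 8
Step 5: 35 μL + 3600 μL = 3635 μL total → factor 3635/35 = 103.86
Product of known-step factors = 52571
Overall factor = 2.00 × 10^5 cells/mL / (0.0381 cells/mL) = 5.2493 × 10^6
Step-2 factor = 5.2493 × 10^6 / 52571 = 99.853
v = 41.9 mL / 99.853 = 0.420 mL

0.420 mL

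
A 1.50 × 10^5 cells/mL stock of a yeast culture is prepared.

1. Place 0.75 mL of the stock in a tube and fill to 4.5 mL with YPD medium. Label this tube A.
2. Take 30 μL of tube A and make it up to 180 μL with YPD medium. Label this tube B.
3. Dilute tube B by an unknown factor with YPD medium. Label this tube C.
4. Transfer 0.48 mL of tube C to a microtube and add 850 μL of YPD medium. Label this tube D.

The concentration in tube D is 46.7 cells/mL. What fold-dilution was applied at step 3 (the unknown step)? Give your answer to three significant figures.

32.2-fold

Step 1: 0.75 mL brought to 4.5 mL → factor 4.5/0.75 = 6
Step 2: 30 μL brought to 180 μL → factor 180/30 = 6
Step 3: unknown factor x
Step 4: 0.48 mL + 850 μL = 1.33 mL total → factor 1.33/0.48 = 2.7708
Product of known-step factors = 99.75
Overall factor = 1.50 × 10^5 cells/mL / (46.7 cells/mL) = 3212
x = 3212 / 99.75 = 32.2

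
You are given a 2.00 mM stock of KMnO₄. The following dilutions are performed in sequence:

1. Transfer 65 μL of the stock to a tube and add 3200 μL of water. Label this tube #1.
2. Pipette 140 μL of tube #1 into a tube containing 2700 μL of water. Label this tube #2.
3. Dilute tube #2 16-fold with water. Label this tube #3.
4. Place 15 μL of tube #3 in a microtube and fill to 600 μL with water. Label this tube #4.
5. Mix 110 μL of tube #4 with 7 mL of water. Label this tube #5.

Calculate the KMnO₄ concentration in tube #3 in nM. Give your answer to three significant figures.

Step 1: 65 μL + 3200 μL = 3265 μL total → factor 3265/65 = 50.231
Step 2: 140 μL + 2700 μL = 2840 μL total → factor 2840/140 = 20.286
Step 3: 16-fold → factor 16
Dilution factor through tube #3 = 50.231 × 20.286 × 16 = 16303
[tube #3] = 2.00 mM / 16303 = 0.0001227 mM = 123 nM

123 nM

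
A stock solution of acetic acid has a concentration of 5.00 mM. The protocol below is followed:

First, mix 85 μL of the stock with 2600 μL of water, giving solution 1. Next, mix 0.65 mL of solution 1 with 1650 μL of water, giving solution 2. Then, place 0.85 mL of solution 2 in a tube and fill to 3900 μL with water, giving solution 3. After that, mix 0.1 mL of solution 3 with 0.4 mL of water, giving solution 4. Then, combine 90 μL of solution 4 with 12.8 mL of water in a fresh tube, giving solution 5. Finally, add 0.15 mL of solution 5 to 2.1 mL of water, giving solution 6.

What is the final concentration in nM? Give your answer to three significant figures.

0.908 nM

Step 1: 85 μL + 2600 μL = 2685 μL total → factor 2685/85 = 31.588
Step 2: 0.65 mL + 1650 μL = 2.3 mL total → factor 2.3/0.65 = 3.5385
Step 3: 0.85 mL brought to 3900 μL → factor 3.9/0.85 = 4.5882
Step 4: 0.1 mL + 0.4 mL = 0.5 mL total → factor 0.5/0.1 = 5
Step 5: 90 μL + 12.8 mL = 12890 μL total → factor 12890/90 = 143.22
Step 6: 0.15 mL + 2.1 mL = 2.25 mL total → factor 2.25/0.15 = 15
Overall dilution factor = 31.588 × 3.5385 × 4.5882 × 5 × 143.22 × 15 = 5.5088 × 10^6
Final = 5.00 mM / 5.5088 × 10^6 = 9.076 × 10^-7 mM = 0.908 nM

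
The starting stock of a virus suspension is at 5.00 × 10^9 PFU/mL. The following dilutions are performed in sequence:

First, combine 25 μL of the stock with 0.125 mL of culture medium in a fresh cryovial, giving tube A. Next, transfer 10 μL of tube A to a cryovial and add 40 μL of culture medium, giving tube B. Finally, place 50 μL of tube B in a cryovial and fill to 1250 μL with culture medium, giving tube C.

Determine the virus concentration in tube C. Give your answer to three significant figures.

Step 1: 25 μL + 0.125 mL = 150 μL total → factor 150/25 = 6
Step 2: 10 μL + 40 μL = 50 μL total → factor 50/10 = 5
Step 3: 50 μL brought to 1250 μL → factor 1250/50 = 25
Overall dilution factor = 6 × 5 × 25 = 750
Final = 5.00 × 10^9 PFU/mL / 750 = 6.67 × 10^6 PFU/mL

6.67 × 10^6 PFU/mL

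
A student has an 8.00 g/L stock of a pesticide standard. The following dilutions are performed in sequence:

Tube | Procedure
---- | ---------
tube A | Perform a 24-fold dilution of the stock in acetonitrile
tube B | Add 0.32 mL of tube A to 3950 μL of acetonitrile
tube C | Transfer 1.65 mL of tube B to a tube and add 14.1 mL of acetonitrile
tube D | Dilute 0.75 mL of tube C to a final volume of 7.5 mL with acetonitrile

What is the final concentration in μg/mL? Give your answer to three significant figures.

0.262 μg/mL

Step 1: 24-fold → factor 24
Step 2: 0.32 mL + 3950 μL = 4.27 mL total → factor 4.27/0.32 = 13.344
Step 3: 1.65 mL + 14.1 mL = 15.75 mL total → factor 15.75/1.65 = 9.5455
Step 4: 0.75 mL brought to 7.5 mL → factor 7.5/0.75 = 10
Overall dilution factor = 24 × 13.344 × 9.5455 × 10 = 30569
Final = 8.00 g/L / 30569 = 0.0002617 g/L = 0.262 μg/mL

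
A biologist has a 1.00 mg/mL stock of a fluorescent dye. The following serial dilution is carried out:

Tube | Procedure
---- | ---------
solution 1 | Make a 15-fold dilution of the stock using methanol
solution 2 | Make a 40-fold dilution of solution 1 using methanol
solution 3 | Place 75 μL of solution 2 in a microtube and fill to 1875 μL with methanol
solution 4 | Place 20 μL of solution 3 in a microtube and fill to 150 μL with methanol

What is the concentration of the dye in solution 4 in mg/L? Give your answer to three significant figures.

Step 1: 15-fold → factor 15
Step 2: 40-fold → factor 40
Step 3: 75 μL brought to 1875 μL → factor 1875/75 = 25
Step 4: 20 μL brought to 150 μL → factor 150/20 = 7.5
Overall dilution factor = 15 × 40 × 25 × 7.5 = 1.125 × 10^5
Final = 1.00 mg/mL / 1.125 × 10^5 = 8.889 × 10^-6 mg/mL = 0.00889 mg/L

0.00889 mg/L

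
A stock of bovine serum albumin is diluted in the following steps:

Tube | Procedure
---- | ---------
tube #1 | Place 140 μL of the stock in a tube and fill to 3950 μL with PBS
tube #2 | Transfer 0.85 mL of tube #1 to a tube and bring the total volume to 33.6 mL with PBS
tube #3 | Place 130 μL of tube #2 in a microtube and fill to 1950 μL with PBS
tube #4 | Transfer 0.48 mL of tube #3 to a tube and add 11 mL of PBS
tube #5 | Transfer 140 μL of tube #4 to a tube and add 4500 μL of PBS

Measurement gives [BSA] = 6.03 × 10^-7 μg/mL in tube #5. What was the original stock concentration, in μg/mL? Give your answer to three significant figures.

Step 1: 140 μL brought to 3950 μL → factor 3950/140 = 28.214
Step 2: 0.85 mL brought to 33.6 mL → factor 33.6/0.85 = 39.529
Step 3: 130 μL brought to 1950 μL → factor 1950/130 = 15
Step 4: 0.48 mL + 11 mL = 11.48 mL total → factor 11.48/0.48 = 23.917
Step 5: 140 μL + 4500 μL = 4640 μL total → factor 4640/140 = 33.143
Overall dilution factor = 28.214 × 39.529 × 15 × 23.917 × 33.143 = 1.3261 × 10^7
Stock = 6.03 × 10^-7 μg/mL × 1.3261 × 10^7 = 8.00 μg/mL

8.00 μg/mL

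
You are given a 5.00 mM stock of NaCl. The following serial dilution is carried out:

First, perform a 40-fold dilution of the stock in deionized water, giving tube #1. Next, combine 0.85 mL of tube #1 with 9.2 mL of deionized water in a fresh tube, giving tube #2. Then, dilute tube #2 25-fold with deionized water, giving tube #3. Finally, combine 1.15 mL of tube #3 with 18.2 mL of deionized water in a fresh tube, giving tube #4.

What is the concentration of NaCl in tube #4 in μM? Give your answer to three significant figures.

Step 1: 40-fold → factor 40
Step 2: 0.85 mL + 9.2 mL = 10.05 mL total → factor 10.05/0.85 = 11.824
Step 3: 25-fold → factor 25
Step 4: 1.15 mL + 18.2 mL = 19.35 mL total → factor 19.35/1.15 = 16.826
Overall dilution factor = 40 × 11.824 × 25 × 16.826 = 1.9894 × 10^5
Final = 5.00 mM / 1.9894 × 10^5 = 2.513 × 10^-5 mM = 0.0251 μM

0.0251 μM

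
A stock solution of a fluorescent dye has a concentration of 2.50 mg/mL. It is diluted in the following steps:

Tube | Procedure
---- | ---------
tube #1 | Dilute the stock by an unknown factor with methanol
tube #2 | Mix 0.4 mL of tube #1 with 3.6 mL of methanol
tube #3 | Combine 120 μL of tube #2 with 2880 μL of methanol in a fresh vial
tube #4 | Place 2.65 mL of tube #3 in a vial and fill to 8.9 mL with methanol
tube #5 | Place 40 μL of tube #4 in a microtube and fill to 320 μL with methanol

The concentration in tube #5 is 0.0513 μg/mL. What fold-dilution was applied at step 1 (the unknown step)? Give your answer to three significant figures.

Step 1: unknown factor x
Step 2: 0.4 mL + 3.6 mL = 4 mL total → factor 4/0.4 = 10
Step 3: 120 μL + 2880 μL = 3000 μL total → factor 3000/120 = 25
Step 4: 2.65 mL brought to 8.9 mL → factor 8.9/2.65 = 3.3585
Step 5: 40 μL brought to 320 μL → factor 320/40 = 8
Product of known-step factors = 6717
Overall factor = 2.50 mg/mL / (0.0513 μg/mL) = 48733
x = 48733 / 6717 = 7.26

7.26-fold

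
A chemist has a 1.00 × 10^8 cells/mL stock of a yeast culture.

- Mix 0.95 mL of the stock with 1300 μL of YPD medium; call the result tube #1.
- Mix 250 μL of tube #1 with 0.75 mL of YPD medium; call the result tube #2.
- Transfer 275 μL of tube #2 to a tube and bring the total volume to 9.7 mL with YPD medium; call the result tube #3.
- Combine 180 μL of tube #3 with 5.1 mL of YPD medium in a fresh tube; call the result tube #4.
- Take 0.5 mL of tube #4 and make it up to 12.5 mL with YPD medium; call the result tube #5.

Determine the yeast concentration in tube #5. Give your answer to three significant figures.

Step 1: 0.95 mL + 1300 μL = 2.25 mL total → factor 2.25/0.95 = 2.3684
Step 2: 250 μL + 0.75 mL = 1000 μL total → factor 1000/250 = 4
Step 3: 275 μL brought to 9.7 mL → factor 9700/275 = 35.273
Step 4: 180 μL + 5.1 mL = 5280 μL total → factor 5280/180 = 29.333
Step 5: 0.5 mL brought to 12.5 mL → factor 12.5/0.5 = 25
Overall dilution factor = 2.3684 × 4 × 35.273 × 29.333 × 25 = 2.4505 × 10^5
Final = 1.00 × 10^8 cells/mL / 2.4505 × 10^5 = 408 cells/mL

408 cells/mL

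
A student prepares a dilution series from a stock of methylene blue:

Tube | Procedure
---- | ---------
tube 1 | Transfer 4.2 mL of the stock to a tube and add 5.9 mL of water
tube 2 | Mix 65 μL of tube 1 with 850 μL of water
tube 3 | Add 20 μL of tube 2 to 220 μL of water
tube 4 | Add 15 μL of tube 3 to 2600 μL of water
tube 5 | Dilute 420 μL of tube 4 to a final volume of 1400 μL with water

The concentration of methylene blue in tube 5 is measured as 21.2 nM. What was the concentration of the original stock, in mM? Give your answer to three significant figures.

5.00 mM

Step 1: 4.2 mL + 5.9 mL = 10.1 mL total → factor 10.1/4.2 = 2.4048
Step 2: 65 μL + 850 μL = 915 μL total → factor 915/65 = 14.077
Step 3: 20 μL + 220 μL = 240 μL total → factor 240/20 = 12
Step 4: 15 μL + 2600 μL = 2615 μL total → factor 2615/15 = 174.33
Step 5: 420 μL brought to 1400 μL → factor 1400/420 = 3.3333
Overall dilution factor = 2.4048 × 14.077 × 12 × 174.33 × 3.3333 = 2.3606 × 10^5
Stock = 21.2 nM × 2.3606 × 10^5 = 5.004 × 10^6 nM = 5.00 mM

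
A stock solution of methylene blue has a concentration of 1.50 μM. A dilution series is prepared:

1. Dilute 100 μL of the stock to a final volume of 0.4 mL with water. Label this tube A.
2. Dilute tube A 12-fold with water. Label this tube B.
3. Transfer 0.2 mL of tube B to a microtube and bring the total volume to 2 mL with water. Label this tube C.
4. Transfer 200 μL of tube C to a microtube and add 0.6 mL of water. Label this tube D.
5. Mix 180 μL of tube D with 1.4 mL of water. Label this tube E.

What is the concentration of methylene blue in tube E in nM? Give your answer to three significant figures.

0.0890 nM

Step 1: 100 μL brought to 0.4 mL → factor 400/100 = 4
Step 2: 12-fold → factor 12
Step 3: 0.2 mL brought to 2 mL → factor 2/0.2 = 10
Step 4: 200 μL + 0.6 mL = 800 μL total → factor 800/200 = 4
Step 5: 180 μL + 1.4 mL = 1580 μL total → factor 1580/180 = 8.7778
Overall dilution factor = 4 × 12 × 10 × 4 × 8.7778 = 16853
Final = 1.50 μM / 16853 = 8.900 × 10^-5 μM = 0.0890 nM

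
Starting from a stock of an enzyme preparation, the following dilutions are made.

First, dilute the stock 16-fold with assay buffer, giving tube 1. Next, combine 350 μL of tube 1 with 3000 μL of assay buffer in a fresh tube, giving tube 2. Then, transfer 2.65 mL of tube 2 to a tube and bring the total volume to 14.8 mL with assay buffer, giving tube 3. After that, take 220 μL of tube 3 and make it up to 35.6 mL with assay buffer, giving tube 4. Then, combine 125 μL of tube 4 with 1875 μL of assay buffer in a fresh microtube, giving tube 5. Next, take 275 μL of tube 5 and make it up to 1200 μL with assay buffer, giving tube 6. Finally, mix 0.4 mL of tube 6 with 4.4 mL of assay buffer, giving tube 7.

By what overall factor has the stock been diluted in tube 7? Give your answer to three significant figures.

1.16 × 10^8

Step 1: 16-fold → factor 16
Step 2: 350 μL + 3000 μL = 3350 μL total → factor 3350/350 = 9.5714
Step 3: 2.65 mL brought to 14.8 mL → factor 14.8/2.65 = 5.5849
Step 4: 220 μL brought to 35.6 mL → factor 35600/220 = 161.82
Step 5: 125 μL + 1875 μL = 2000 μL total → factor 2000/125 = 16
Step 6: 275 μL brought to 1200 μL → factor 1200/275 = 4.3636
Step 7: 0.4 mL + 4.4 mL = 4.8 mL total → factor 4.8/0.4 = 12
Overall dilution factor = 16 × 9.5714 × 5.5849 × 161.82 × 16 × 4.3636 × 12 = 1.1596 × 10^8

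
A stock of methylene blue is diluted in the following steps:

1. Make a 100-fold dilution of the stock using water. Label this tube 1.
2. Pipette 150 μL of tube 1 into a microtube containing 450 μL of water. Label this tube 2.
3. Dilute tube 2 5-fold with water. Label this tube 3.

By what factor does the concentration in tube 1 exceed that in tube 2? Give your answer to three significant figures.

4.00

Step 1: 100-fold → factor 100
Step 2: 150 μL + 450 μL = 600 μL total → factor 600/150 = 4
Dilution factor to tube 1 = 100; to tube 2 = 400
[tube 1]/[tube 2] = (factor to tube 2)/(factor to tube 1) = 400/100 = 4.00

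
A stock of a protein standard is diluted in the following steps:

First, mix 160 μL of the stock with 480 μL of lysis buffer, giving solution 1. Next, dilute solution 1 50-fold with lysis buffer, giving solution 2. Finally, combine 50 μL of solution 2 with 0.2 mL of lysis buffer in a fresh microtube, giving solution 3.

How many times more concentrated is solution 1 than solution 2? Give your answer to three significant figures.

Step 1: 160 μL + 480 μL = 640 μL total → factor 640/160 = 4
Step 2: 50-fold → factor 50
Dilution factor to solution 1 = 4; to solution 2 = 200
[solution 1]/[solution 2] = (factor to solution 2)/(factor to solution 1) = 200/4 = 50.0

50.0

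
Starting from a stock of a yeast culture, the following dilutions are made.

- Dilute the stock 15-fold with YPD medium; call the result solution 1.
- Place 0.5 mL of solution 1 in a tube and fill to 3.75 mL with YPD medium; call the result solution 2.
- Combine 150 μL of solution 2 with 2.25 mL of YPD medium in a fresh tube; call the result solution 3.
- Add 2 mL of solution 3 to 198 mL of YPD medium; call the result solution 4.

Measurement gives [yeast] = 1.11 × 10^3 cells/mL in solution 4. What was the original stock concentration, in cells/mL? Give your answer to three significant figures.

2.00 × 10^8 cells/mL

Step 1: 15-fold → factor 15
Step 2: 0.5 mL brought to 3.75 mL → factor 3.75/0.5 = 7.5
Step 3: 150 μL + 2.25 mL = 2400 μL total → factor 2400/150 = 16
Step 4: 2 mL + 198 mL = 200 mL total → factor 200/2 = 100
Overall dilution factor = 15 × 7.5 × 16 × 100 = 1.8 × 10^5
Stock = 1.11 × 10^3 cells/mL × 1.8 × 10^5 = 2.00 × 10^8 cells/mL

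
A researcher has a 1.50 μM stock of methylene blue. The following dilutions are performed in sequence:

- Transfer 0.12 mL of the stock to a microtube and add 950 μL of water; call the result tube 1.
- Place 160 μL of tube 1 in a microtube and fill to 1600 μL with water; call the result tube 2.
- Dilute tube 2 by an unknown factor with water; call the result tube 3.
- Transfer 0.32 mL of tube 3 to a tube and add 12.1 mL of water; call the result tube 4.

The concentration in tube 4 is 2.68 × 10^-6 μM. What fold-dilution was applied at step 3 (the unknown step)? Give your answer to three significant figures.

Step 1: 0.12 mL + 950 μL = 1.07 mL total → factor 1.07/0.12 = 8.9167
Step 2: 160 μL brought to 1600 μL → factor 1600/160 = 10
Step 3: unknown factor x
Step 4: 0.32 mL + 12.1 mL = 12.42 mL total → factor 12.42/0.32 = 38.812
Product of known-step factors = 3460.8
Overall factor = 1.50 μM / (2.68 × 10^-6 μM) = 5.597 × 10^5
x = 5.597 × 10^5 / 3460.8 = 162

162-fold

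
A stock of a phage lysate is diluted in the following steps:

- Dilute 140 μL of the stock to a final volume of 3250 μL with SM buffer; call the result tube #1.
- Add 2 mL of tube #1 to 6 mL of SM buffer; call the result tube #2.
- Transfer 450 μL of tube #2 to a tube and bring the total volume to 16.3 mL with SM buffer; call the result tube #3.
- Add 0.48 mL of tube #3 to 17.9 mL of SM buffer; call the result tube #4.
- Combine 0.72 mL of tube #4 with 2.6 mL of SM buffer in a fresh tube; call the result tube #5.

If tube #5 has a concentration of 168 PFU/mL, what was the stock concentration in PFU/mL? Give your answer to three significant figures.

9.98 × 10^7 PFU/mL

Step 1: 140 μL brought to 3250 μL → factor 3250/140 = 23.214
Step 2: 2 mL + 6 mL = 8 mL total → factor 8/2 = 4
Step 3: 450 μL brought to 16.3 mL → factor 16300/450 = 36.222
Step 4: 0.48 mL + 17.9 mL = 18.38 mL total → factor 18.38/0.48 = 38.292
Step 5: 0.72 mL + 2.6 mL = 3.32 mL total → factor 3.32/0.72 = 4.6111
Overall dilution factor = 23.214 × 4 × 36.222 × 38.292 × 4.6111 = 5.9388 × 10^5
Stock = 168 PFU/mL × 5.9388 × 10^5 = 9.98 × 10^7 PFU/mL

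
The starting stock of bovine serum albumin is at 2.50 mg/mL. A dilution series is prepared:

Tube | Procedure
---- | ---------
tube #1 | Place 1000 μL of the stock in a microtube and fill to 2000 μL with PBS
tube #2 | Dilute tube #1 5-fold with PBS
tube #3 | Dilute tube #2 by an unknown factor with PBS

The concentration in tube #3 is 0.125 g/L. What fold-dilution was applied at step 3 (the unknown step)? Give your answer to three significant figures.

Step 1: 1000 μL brought to 2000 μL → factor 2000/1000 = 2
Step 2: 5-fold → factor 5
Step 3: unknown factor x
Product of known-step factors = 10
Overall factor = 2.50 mg/mL / (0.125 g/L) = 20
x = 20 / 10 = 2.00

2.00-fold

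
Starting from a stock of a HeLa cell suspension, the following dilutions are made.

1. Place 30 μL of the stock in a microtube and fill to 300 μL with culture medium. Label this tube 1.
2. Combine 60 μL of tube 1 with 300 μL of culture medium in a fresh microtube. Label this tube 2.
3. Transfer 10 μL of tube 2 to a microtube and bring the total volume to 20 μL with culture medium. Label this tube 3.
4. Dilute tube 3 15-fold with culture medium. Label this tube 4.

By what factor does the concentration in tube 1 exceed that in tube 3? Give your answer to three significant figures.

12.0

Step 1: 30 μL brought to 300 μL → factor 300/30 = 10
Step 2: 60 μL + 300 μL = 360 μL total → factor 360/60 = 6
Step 3: 10 μL brought to 20 μL → factor 20/10 = 2
Dilution factor to tube 1 = 10; to tube 3 = 120
[tube 1]/[tube 3] = (factor to tube 3)/(factor to tube 1) = 120/10 = 12.0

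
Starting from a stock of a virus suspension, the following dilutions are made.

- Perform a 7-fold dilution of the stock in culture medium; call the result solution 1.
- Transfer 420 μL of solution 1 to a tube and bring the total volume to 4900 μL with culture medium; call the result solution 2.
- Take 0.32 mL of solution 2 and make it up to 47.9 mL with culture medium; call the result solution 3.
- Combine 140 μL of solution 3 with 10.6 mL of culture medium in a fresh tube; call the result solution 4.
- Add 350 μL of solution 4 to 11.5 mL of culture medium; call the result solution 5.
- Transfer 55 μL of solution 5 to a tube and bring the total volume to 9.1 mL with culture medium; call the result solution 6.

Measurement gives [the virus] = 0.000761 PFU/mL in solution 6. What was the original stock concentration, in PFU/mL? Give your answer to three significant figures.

Step 1: 7-fold → factor 7
Step 2: 420 μL brought to 4900 μL → factor 4900/420 = 11.667
Step 3: 0.32 mL brought to 47.9 mL → factor 47.9/0.32 = 149.69
Step 4: 140 μL + 10.6 mL = 10740 μL total → factor 10740/140 = 76.714
Step 5: 350 μL + 11.5 mL = 11850 μL total → factor 11850/350 = 33.857
Step 6: 55 μL brought to 9.1 mL → factor 9100/55 = 165.45
Overall dilution factor = 7 × 11.667 × 149.69 × 76.714 × 33.857 × 165.45 = 5.2533 × 10^9
Stock = 0.000761 PFU/mL × 5.2533 × 10^9 = 4.00 × 10^6 PFU/mL

4.00 × 10^6 PFU/mL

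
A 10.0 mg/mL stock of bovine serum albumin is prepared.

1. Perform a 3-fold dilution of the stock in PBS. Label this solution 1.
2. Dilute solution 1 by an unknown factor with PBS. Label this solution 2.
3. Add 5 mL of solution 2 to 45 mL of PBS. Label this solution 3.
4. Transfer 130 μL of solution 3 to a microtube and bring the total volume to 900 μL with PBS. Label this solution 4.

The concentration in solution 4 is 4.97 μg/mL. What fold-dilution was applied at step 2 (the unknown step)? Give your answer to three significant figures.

9.69-fold

Step 1: 3-fold → factor 3
Step 2: unknown factor x
Step 3: 5 mL + 45 mL = 50 mL total → factor 50/5 = 10
Step 4: 130 μL brought to 900 μL → factor 900/130 = 6.9231
Product of known-step factors = 207.69
Overall factor = 10.0 mg/mL / (4.97 μg/mL) = 2012.1
x = 2012.1 / 207.69 = 9.69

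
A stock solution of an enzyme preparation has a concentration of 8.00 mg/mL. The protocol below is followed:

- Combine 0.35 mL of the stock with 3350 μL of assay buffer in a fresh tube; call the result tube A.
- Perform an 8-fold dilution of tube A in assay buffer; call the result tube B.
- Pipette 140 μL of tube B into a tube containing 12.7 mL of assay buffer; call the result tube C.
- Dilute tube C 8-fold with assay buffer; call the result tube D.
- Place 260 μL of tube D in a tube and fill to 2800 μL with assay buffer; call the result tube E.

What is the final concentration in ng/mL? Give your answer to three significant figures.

12.0 ng/mL

Step 1: 0.35 mL + 3350 μL = 3.7 mL total → factor 3.7/0.35 = 10.571
Step 2: 8-fold → factor 8
Step 3: 140 μL + 12.7 mL = 12840 μL total → factor 12840/140 = 91.714
Step 4: 8-fold → factor 8
Step 5: 260 μL brought to 2800 μL → factor 2800/260 = 10.769
Overall dilution factor = 10.571 × 8 × 91.714 × 8 × 10.769 = 6.6824 × 10^5
Final = 8.00 mg/mL / 6.6824 × 10^5 = 1.197 × 10^-5 mg/mL = 12.0 ng/mL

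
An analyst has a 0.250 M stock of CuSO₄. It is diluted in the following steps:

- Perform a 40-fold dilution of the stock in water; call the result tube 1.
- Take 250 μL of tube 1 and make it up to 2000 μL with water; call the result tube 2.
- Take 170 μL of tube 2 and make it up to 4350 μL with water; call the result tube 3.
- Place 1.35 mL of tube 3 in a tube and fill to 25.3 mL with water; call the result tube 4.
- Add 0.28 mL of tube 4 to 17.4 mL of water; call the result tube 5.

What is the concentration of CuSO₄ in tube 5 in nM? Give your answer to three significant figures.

Step 1: 40-fold → factor 40
Step 2: 250 μL brought to 2000 μL → factor 2000/250 = 8
Step 3: 170 μL brought to 4350 μL → factor 4350/170 = 25.588
Step 4: 1.35 mL brought to 25.3 mL → factor 25.3/1.35 = 18.741
Step 5: 0.28 mL + 17.4 mL = 17.68 mL total → factor 17.68/0.28 = 63.143
Overall dilution factor = 40 × 8 × 25.588 × 18.741 × 63.143 = 9.6895 × 10^6
Final = 0.250 M / 9.6895 × 10^6 = 2.580 × 10^-8 M = 25.8 nM

25.8 nM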